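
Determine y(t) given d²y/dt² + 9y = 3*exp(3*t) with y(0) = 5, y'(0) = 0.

Characteristic equation r² + 9 = 0 has discriminant (0)² - 4·(9) = -36 < 0, so r = ± 3i.
Hence y_h = C1*cos(3*t) + C2*sin(3*t).
Try y_p = A*exp(3*t). Substituting into the equation and dividing by exp(3*t) gives A = 1/6, so y_p = exp(3*t)/6.
General solution: y = exp(3*t)/6 + C1*cos(3*t) + C2*sin(3*t).
Apply the initial conditions: y(0) = 1/6 + C1 = 5 and y'(0) = 1/2 + 3*C2 = 0. Solving gives C1 = 29/6, C2 = -1/6.

y = -sin(3*t)/6 + exp(3*t)/6 + 29*cos(3*t)/6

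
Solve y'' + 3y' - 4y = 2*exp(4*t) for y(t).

y = exp(4*t)/12 + C1*exp(-4*t) + C2*exp(t)

Characteristic equation r² + 3r - 4 = 0 factors as (r + 4)(r - 1) = 0, so r = -4, 1.
Hence y_h = C1*exp(-4*t) + C2*exp(t).
Try y_p = A*exp(4*t). Substituting into the equation and dividing by exp(4*t) gives A = 1/12, so y_p = exp(4*t)/12.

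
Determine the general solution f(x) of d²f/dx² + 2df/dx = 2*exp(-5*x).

f = C2 + 2*exp(-5*x)/15 + C1*exp(-2*x)

Characteristic equation r² + 2r = 0 factors as (r + 2)r = 0, so r = -2, 0.
Hence f_h = C1*exp(-2*x) + C2.
Try f_p = A*exp(-5*x). Substituting into the equation and dividing by exp(-5*x) gives A = 2/15, so f_p = 2*exp(-5*x)/15.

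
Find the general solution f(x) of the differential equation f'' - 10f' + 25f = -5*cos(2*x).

Characteristic equation r² - 10r + 25 = 0 has discriminant (-10)² - 4·(25) = 0, so r = 5 is a repeated root.
Hence f_h = (C1 + C2*x)*exp(5*x).
Try f_p = A*cos(2*x) + B*sin(2*x). Substituting and equating the coefficients of cos(2x) and sin(2x) gives A = -105/841, B = 100/841, so f_p = -105*cos(2*x)/841 + 100*sin(2*x)/841.

f = -105*cos(2*x)/841 + 100*sin(2*x)/841 + C1*exp(5*x) + C2*x*exp(5*x)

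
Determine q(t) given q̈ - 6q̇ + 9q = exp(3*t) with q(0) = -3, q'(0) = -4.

Characteristic equation r² - 6r + 9 = 0 has discriminant (-6)² - 4·(9) = 0, so r = 3 is a repeated root.
Hence q_h = (C1 + C2*t)*exp(3*t).
Since exp(3*t) solves the homogeneous equation (r = 3 is a root of multiplicity 2), multiply the trial by t^2. Try q_p = A*t^2*exp(3*t). Substituting into the equation and dividing by exp(3*t) gives A = 1/2, so q_p = t^2*exp(3*t)/2.
General solution: q = C1*exp(3*t) + t^2*exp(3*t)/2 + C2*t*exp(3*t).
Apply the initial conditions: q(0) = C1 = -3 and q'(0) = C2 + 3*C1 = -4. Solving gives C1 = -3, C2 = 5.

q = -3*exp(3*t) + t**2*exp(3*t)/2 + 5*t*exp(3*t)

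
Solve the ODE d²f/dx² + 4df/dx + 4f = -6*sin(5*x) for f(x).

f = 120*cos(5*x)/841 + 126*sin(5*x)/841 + C1*exp(-2*x) + C2*x*exp(-2*x)

Characteristic equation r² + 4r + 4 = 0 has discriminant (4)² - 4·(4) = 0, so r = -2 is a repeated root.
Hence f_h = (C1 + C2*x)*exp(-2*x).
Try f_p = A*cos(5*x) + B*sin(5*x). Substituting and equating the coefficients of cos(5x) and sin(5x) gives A = 120/841, B = 126/841, so f_p = 120*cos(5*x)/841 + 126*sin(5*x)/841.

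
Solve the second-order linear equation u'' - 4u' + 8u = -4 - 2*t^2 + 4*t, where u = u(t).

u = -5/16 - t**2/4 + t/4 + C1*cos(2*t)*exp(2*t) + C2*exp(2*t)*sin(2*t)

Characteristic equation r² - 4r + 8 = 0 has discriminant (-4)² - 4·(8) = -16 < 0, so r = 2 ± 2i.
Hence u_h = C1*cos(2*t)*exp(2*t) + C2*exp(2*t)*sin(2*t).
For the particular solution try u_p = A0 + A1*t + A2*t^2. Substituting and matching coefficients of each power of t gives A0 = -5/16, A1 = 1/4, A2 = -1/4, so u_p = -5/16 - t^2/4 + t/4.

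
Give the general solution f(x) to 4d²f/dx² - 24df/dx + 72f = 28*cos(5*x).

f = -210*sin(5*x)/949 - 49*cos(5*x)/949 + C1*cos(3*x)*exp(3*x) + C2*exp(3*x)*sin(3*x)

Divide through by 4: f'' - 6f' + 18f = 7*cos(5*x).
Characteristic equation r² - 6r + 18 = 0 has discriminant (-6)² - 4·(18) = -36 < 0, so r = 3 ± 3i.
Hence f_h = C1*cos(3*x)*exp(3*x) + C2*exp(3*x)*sin(3*x).
Try f_p = A*cos(5*x) + B*sin(5*x). Substituting and equating the coefficients of cos(5x) and sin(5x) gives A = -49/949, B = -210/949, so f_p = -210*sin(5*x)/949 - 49*cos(5*x)/949.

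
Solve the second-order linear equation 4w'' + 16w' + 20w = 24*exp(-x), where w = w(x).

w = 3*exp(-x) + C1*cos(x)*exp(-2*x) + C2*exp(-2*x)*sin(x)

Divide through by 4: w'' + 4w' + 5w = 6*exp(-x).
Characteristic equation r² + 4r + 5 = 0 has discriminant (4)² - 4·(5) = -4 < 0, so r = -2 ± i.
Hence w_h = C1*cos(x)*exp(-2*x) + C2*exp(-2*x)*sin(x).
Try w_p = A*exp(-x). Substituting into the equation and dividing by exp(-x) gives A = 3, so w_p = 3*exp(-x).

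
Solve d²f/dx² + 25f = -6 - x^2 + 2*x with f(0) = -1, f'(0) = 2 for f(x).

f = -148/625 - 477*cos(5*x)/625 - x**2/25 + 2*x/25 + 48*sin(5*x)/125

Characteristic equation r² + 25 = 0 has discriminant (0)² - 4·(25) = -100 < 0, so r = ± 5i.
Hence f_h = C1*cos(5*x) + C2*sin(5*x).
For the particular solution try f_p = A0 + A1*x + A2*x^2. Substituting and matching coefficients of each power of x gives A0 = -148/625, A1 = 2/25, A2 = -1/25, so f_p = -148/625 - x^2/25 + 2*x/25.
General solution: f = -148/625 - x^2/25 + 2*x/25 + C1*cos(5*x) + C2*sin(5*x).
Apply the initial conditions: f(0) = -148/625 + C1 = -1 and f'(0) = 2/25 + 5*C2 = 2. Solving gives C1 = -477/625, C2 = 48/125.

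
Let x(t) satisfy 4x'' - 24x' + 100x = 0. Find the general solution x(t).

x = C1*cos(4*t)*exp(3*t) + C2*exp(3*t)*sin(4*t)

Divide through by 4: x'' - 6x' + 25x = 0.
Characteristic equation r² - 6r + 25 = 0 has discriminant (-6)² - 4·(25) = -64 < 0, so r = 3 ± 4i.
Hence x_h = C1*cos(4*t)*exp(3*t) + C2*exp(3*t)*sin(4*t).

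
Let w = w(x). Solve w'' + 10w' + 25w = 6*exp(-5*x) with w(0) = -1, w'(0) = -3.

w = -exp(-5*x) - 8*x*exp(-5*x) + 3*x**2*exp(-5*x)

Characteristic equation r² + 10r + 25 = 0 has discriminant (10)² - 4·(25) = 0, so r = -5 is a repeated root.
Hence w_h = (C1 + C2*x)*exp(-5*x).
Since exp(-5*x) solves the homogeneous equation (r = -5 is a root of multiplicity 2), multiply the trial by x^2. Try w_p = A*x^2*exp(-5*x). Substituting into the equation and dividing by exp(-5*x) gives A = 3, so w_p = 3*x^2*exp(-5*x).
General solution: w = C1*exp(-5*x) + 3*x^2*exp(-5*x) + C2*x*exp(-5*x).
Apply the initial conditions: w(0) = C1 = -1 and w'(0) = C2 - 5*C1 = -3. Solving gives C1 = -1, C2 = -8.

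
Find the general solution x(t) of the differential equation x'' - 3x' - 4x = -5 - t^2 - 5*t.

x = 23/32 + t**2/4 + 7*t/8 + C1*exp(4*t) + C2*exp(-t)

Characteristic equation r² - 3r - 4 = 0 factors as (r - 4)(r + 1) = 0, so r = 4, -1.
Hence x_h = C1*exp(4*t) + C2*exp(-t).
For the particular solution try x_p = A0 + A1*t + A2*t^2. Substituting and matching coefficients of each power of t gives A0 = 23/32, A1 = 7/8, A2 = 1/4, so x_p = 23/32 + t^2/4 + 7*t/8.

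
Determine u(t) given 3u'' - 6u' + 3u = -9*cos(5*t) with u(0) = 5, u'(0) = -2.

Divide through by 3: u'' - 2u' + u = -3*cos(5*t).
Characteristic equation r² - 2r + 1 = 0 has discriminant (-2)² - 4·(1) = 0, so r = 1 is a repeated root.
Hence u_h = (C1 + C2*t)*exp(t).
Try u_p = A*cos(5*t) + B*sin(5*t). Substituting and equating the coefficients of cos(5t) and sin(5t) gives A = 18/169, B = 15/338, so u_p = 15*sin(5*t)/338 + 18*cos(5*t)/169.
General solution: u = 15*sin(5*t)/338 + 18*cos(5*t)/169 + C1*exp(t) + C2*t*exp(t).
Apply the initial conditions: u(0) = 18/169 + C1 = 5 and u'(0) = 75/338 + C1 + C2 = -2. Solving gives C1 = 827/169, C2 = -185/26.

u = 15*sin(5*t)/338 + 18*cos(5*t)/169 + 827*exp(t)/169 - 185*t*exp(t)/26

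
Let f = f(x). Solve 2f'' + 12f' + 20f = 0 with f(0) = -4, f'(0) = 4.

Divide through by 2: f'' + 6f' + 10f = 0.
Characteristic equation r² + 6r + 10 = 0 has discriminant (6)² - 4·(10) = -4 < 0, so r = -3 ± i.
Hence f_h = C1*cos(x)*exp(-3*x) + C2*exp(-3*x)*sin(x).
Apply the initial conditions: f(0) = C1 = -4 and f'(0) = C2 - 3*C1 = 4. Solving gives C1 = -4, C2 = -8.

f = -8*exp(-3*x)*sin(x) - 4*cos(x)*exp(-3*x)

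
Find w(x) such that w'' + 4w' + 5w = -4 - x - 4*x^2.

w = -168/125 - 4*x**2/5 + 27*x/25 + C1*cos(x)*exp(-2*x) + C2*exp(-2*x)*sin(x)

Characteristic equation r² + 4r + 5 = 0 has discriminant (4)² - 4·(5) = -4 < 0, so r = -2 ± i.
Hence w_h = C1*cos(x)*exp(-2*x) + C2*exp(-2*x)*sin(x).
For the particular solution try w_p = A0 + A1*x + A2*x^2. Substituting and matching coefficients of each power of x gives A0 = -168/125, A1 = 27/25, A2 = -4/5, so w_p = -168/125 - 4*x^2/5 + 27*x/25.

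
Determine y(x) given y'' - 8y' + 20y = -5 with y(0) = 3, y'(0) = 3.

Characteristic equation r² - 8r + 20 = 0 has discriminant (-8)² - 4·(20) = -16 < 0, so r = 4 ± 2i.
Hence y_h = C1*cos(2*x)*exp(4*x) + C2*exp(4*x)*sin(2*x).
For the particular solution try y_p = A0. Substituting and matching coefficients of each power of x gives A0 = -1/4, so y_p = -1/4.
General solution: y = -1/4 + C1*cos(2*x)*exp(4*x) + C2*exp(4*x)*sin(2*x).
Apply the initial conditions: y(0) = -1/4 + C1 = 3 and y'(0) = 2*C2 + 4*C1 = 3. Solving gives C1 = 13/4, C2 = -5.

y = -1/4 - 5*exp(4*x)*sin(2*x) + 13*cos(2*x)*exp(4*x)/4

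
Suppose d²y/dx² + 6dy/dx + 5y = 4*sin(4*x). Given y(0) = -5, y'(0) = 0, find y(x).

y = -409*exp(-x)/68 - 96*cos(4*x)/697 - 44*sin(4*x)/697 + 189*exp(-5*x)/164

Characteristic equation r² + 6r + 5 = 0 factors as (r + 1)(r + 5) = 0, so r = -1, -5.
Hence y_h = C1*exp(-x) + C2*exp(-5*x).
Try y_p = A*cos(4*x) + B*sin(4*x). Substituting and equating the coefficients of cos(4x) and sin(4x) gives A = -96/697, B = -44/697, so y_p = -96*cos(4*x)/697 - 44*sin(4*x)/697.
General solution: y = -96*cos(4*x)/697 - 44*sin(4*x)/697 + C1*exp(-x) + C2*exp(-5*x).
Apply the initial conditions: y(0) = -96/697 + C1 + C2 = -5 and y'(0) = -176/697 - C1 - 5*C2 = 0. Solving gives C1 = -409/68, C2 = 189/164.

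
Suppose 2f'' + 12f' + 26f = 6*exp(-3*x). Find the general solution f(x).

Divide through by 2: f'' + 6f' + 13f = 3*exp(-3*x).
Characteristic equation r² + 6r + 13 = 0 has discriminant (6)² - 4·(13) = -16 < 0, so r = -3 ± 2i.
Hence f_h = C1*cos(2*x)*exp(-3*x) + C2*exp(-3*x)*sin(2*x).
Try f_p = A*exp(-3*x). Substituting into the equation and dividing by exp(-3*x) gives A = 3/4, so f_p = 3*exp(-3*x)/4.

f = 3*exp(-3*x)/4 + C1*cos(2*x)*exp(-3*x) + C2*exp(-3*x)*sin(2*x)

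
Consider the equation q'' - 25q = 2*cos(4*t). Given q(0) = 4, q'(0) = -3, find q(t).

q = -2*cos(4*t)/41 + 707*exp(5*t)/410 + 953*exp(-5*t)/410

Characteristic equation r² - 25 = 0 factors as (r + 5)(r - 5) = 0, so r = -5, 5.
Hence q_h = C1*exp(-5*t) + C2*exp(5*t).
Try q_p = A*cos(4*t) + B*sin(4*t). Substituting and equating the coefficients of cos(4t) and sin(4t) gives A = -2/41, B = 0, so q_p = -2*cos(4*t)/41.
General solution: q = -2*cos(4*t)/41 + C1*exp(-5*t) + C2*exp(5*t).
Apply the initial conditions: q(0) = -2/41 + C1 + C2 = 4 and q'(0) = -5*C1 + 5*C2 = -3. Solving gives C1 = 953/410, C2 = 707/410.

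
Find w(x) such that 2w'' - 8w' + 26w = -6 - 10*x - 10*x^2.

w = -797/2197 - 105*x/169 - 5*x**2/13 + C1*cos(3*x)*exp(2*x) + C2*exp(2*x)*sin(3*x)

Divide through by 2: w'' - 4w' + 13w = -3 - 5*x - 5*x^2.
Characteristic equation r² - 4r + 13 = 0 has discriminant (-4)² - 4·(13) = -36 < 0, so r = 2 ± 3i.
Hence w_h = C1*cos(3*x)*exp(2*x) + C2*exp(2*x)*sin(3*x).
For the particular solution try w_p = A0 + A1*x + A2*x^2. Substituting and matching coefficients of each power of x gives A0 = -797/2197, A1 = -105/169, A2 = -5/13, so w_p = -797/2197 - 105*x/169 - 5*x^2/13.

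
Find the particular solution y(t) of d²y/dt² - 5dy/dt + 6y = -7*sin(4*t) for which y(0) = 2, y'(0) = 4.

Characteristic equation r² - 5r + 6 = 0 factors as (r - 3)(r - 2) = 0, so r = 3, 2.
Hence y_h = C1*exp(3*t) + C2*exp(2*t).
Try y_p = A*cos(4*t) + B*sin(4*t). Substituting and equating the coefficients of cos(4t) and sin(4t) gives A = -7/25, B = 7/50, so y_p = -7*cos(4*t)/25 + 7*sin(4*t)/50.
General solution: y = -7*cos(4*t)/25 + 7*sin(4*t)/50 + C1*exp(3*t) + C2*exp(2*t).
Apply the initial conditions: y(0) = -7/25 + C1 + C2 = 2 and y'(0) = 14/25 + 2*C2 + 3*C1 = 4. Solving gives C1 = -28/25, C2 = 17/5.

y = -28*exp(3*t)/25 - 7*cos(4*t)/25 + 7*sin(4*t)/50 + 17*exp(2*t)/5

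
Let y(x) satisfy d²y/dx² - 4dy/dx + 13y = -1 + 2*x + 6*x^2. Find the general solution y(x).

y = -29/2197 + 6*x**2/13 + 74*x/169 + C1*cos(3*x)*exp(2*x) + C2*exp(2*x)*sin(3*x)

Characteristic equation r² - 4r + 13 = 0 has discriminant (-4)² - 4·(13) = -36 < 0, so r = 2 ± 3i.
Hence y_h = C1*cos(3*x)*exp(2*x) + C2*exp(2*x)*sin(3*x).
For the particular solution try y_p = A0 + A1*x + A2*x^2. Substituting and matching coefficients of each power of x gives A0 = -29/2197, A1 = 74/169, A2 = 6/13, so y_p = -29/2197 + 6*x^2/13 + 74*x/169.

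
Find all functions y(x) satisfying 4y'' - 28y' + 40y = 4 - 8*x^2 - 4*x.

Divide through by 4: y'' - 7y' + 10y = 1 - x - 2*x^2.
Characteristic equation r² - 7r + 10 = 0 factors as (r - 2)(r - 5) = 0, so r = 2, 5.
Hence y_h = C1*exp(2*x) + C2*exp(5*x).
For the particular solution try y_p = A0 + A1*x + A2*x^2. Substituting and matching coefficients of each power of x gives A0 = -63/500, A1 = -19/50, A2 = -1/5, so y_p = -63/500 - 19*x/50 - x^2/5.

y = -63/500 - 19*x/50 - x**2/5 + C1*exp(2*x) + C2*exp(5*x)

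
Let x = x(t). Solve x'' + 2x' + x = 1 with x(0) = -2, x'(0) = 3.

x = 1 - 3*exp(-t)

Characteristic equation r² + 2r + 1 = 0 has discriminant (2)² - 4·(1) = 0, so r = -1 is a repeated root.
Hence x_h = (C1 + C2*t)*exp(-t).
For the particular solution try x_p = A0. Substituting and matching coefficients of each power of t gives A0 = 1, so x_p = 1.
General solution: x = 1 + C1*exp(-t) + C2*t*exp(-t).
Apply the initial conditions: x(0) = 1 + C1 = -2 and x'(0) = C2 - C1 = 3. Solving gives C1 = -3, C2 = 0.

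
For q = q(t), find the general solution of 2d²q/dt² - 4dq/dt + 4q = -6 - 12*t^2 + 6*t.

Divide through by 2: q'' - 2q' + 2q = -3 - 6*t^2 + 3*t.
Characteristic equation r² - 2r + 2 = 0 has discriminant (-2)² - 4·(2) = -4 < 0, so r = 1 ± i.
Hence q_h = C1*cos(t)*exp(t) + C2*exp(t)*sin(t).
For the particular solution try q_p = A0 + A1*t + A2*t^2. Substituting and matching coefficients of each power of t gives A0 = -3, A1 = -9/2, A2 = -3, so q_p = -3 - 3*t^2 - 9*t/2.

q = -3 - 3*t**2 - 9*t/2 + C1*cos(t)*exp(t) + C2*exp(t)*sin(t)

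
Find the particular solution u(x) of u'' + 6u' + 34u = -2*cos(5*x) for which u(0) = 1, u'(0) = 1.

Characteristic equation r² + 6r + 34 = 0 has discriminant (6)² - 4·(34) = -100 < 0, so r = -3 ± 5i.
Hence u_h = C1*cos(5*x)*exp(-3*x) + C2*exp(-3*x)*sin(5*x).
Try u_p = A*cos(5*x) + B*sin(5*x). Substituting and equating the coefficients of cos(5x) and sin(5x) gives A = -2/109, B = -20/327, so u_p = -20*sin(5*x)/327 - 2*cos(5*x)/109.
General solution: u = -20*sin(5*x)/327 - 2*cos(5*x)/109 + C1*cos(5*x)*exp(-3*x) + C2*exp(-3*x)*sin(5*x).
Apply the initial conditions: u(0) = -2/109 + C1 = 1 and u'(0) = -100/327 - 3*C1 + 5*C2 = 1. Solving gives C1 = 111/109, C2 = 1426/1635.

u = -20*sin(5*x)/327 - 2*cos(5*x)/109 + 111*cos(5*x)*exp(-3*x)/109 + 1426*exp(-3*x)*sin(5*x)/1635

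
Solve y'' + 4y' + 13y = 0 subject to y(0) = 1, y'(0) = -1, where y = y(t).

Characteristic equation r² + 4r + 13 = 0 has discriminant (4)² - 4·(13) = -36 < 0, so r = -2 ± 3i.
Hence y_h = C1*cos(3*t)*exp(-2*t) + C2*exp(-2*t)*sin(3*t).
Apply the initial conditions: y(0) = C1 = 1 and y'(0) = -2*C1 + 3*C2 = -1. Solving gives C1 = 1, C2 = 1/3.

y = cos(3*t)*exp(-2*t) + exp(-2*t)*sin(3*t)/3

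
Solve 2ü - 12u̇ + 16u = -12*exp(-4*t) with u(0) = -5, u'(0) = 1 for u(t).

u = -10*exp(2*t) - exp(-4*t)/8 + 41*exp(4*t)/8

Divide through by 2: u'' - 6u' + 8u = -6*exp(-4*t).
Characteristic equation r² - 6r + 8 = 0 factors as (r - 2)(r - 4) = 0, so r = 2, 4.
Hence u_h = C1*exp(2*t) + C2*exp(4*t).
Try u_p = A*exp(-4*t). Substituting into the equation and dividing by exp(-4*t) gives A = -1/8, so u_p = -exp(-4*t)/8.
General solution: u = -exp(-4*t)/8 + C1*exp(2*t) + C2*exp(4*t).
Apply the initial conditions: u(0) = -1/8 + C1 + C2 = -5 and u'(0) = 1/2 + 2*C1 + 4*C2 = 1. Solving gives C1 = -10, C2 = 41/8.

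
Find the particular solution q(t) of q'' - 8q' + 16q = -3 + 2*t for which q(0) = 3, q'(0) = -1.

Characteristic equation r² - 8r + 16 = 0 has discriminant (-8)² - 4·(16) = 0, so r = 4 is a repeated root.
Hence q_h = (C1 + C2*t)*exp(4*t).
For the particular solution try q_p = A0 + A1*t. Substituting and matching coefficients of each power of t gives A0 = -1/8, A1 = 1/8, so q_p = -1/8 + t/8.
General solution: q = -1/8 + t/8 + C1*exp(4*t) + C2*t*exp(4*t).
Apply the initial conditions: q(0) = -1/8 + C1 = 3 and q'(0) = 1/8 + C2 + 4*C1 = -1. Solving gives C1 = 25/8, C2 = -109/8.

q = -1/8 + t/8 + 25*exp(4*t)/8 - 109*t*exp(4*t)/8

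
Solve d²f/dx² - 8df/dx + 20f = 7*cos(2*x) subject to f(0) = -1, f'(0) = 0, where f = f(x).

Characteristic equation r² - 8r + 20 = 0 has discriminant (-8)² - 4·(20) = -16 < 0, so r = 4 ± 2i.
Hence f_h = C1*cos(2*x)*exp(4*x) + C2*exp(4*x)*sin(2*x).
Try f_p = A*cos(2*x) + B*sin(2*x). Substituting and equating the coefficients of cos(2x) and sin(2x) gives A = 7/32, B = -7/32, so f_p = -7*sin(2*x)/32 + 7*cos(2*x)/32.
General solution: f = -7*sin(2*x)/32 + 7*cos(2*x)/32 + C1*cos(2*x)*exp(4*x) + C2*exp(4*x)*sin(2*x).
Apply the initial conditions: f(0) = 7/32 + C1 = -1 and f'(0) = -7/16 + 2*C2 + 4*C1 = 0. Solving gives C1 = -39/32, C2 = 85/32.

f = -7*sin(2*x)/32 + 7*cos(2*x)/32 - 39*cos(2*x)*exp(4*x)/32 + 85*exp(4*x)*sin(2*x)/32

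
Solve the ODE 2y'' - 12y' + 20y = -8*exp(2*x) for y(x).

Divide through by 2: y'' - 6y' + 10y = -4*exp(2*x).
Characteristic equation r² - 6r + 10 = 0 has discriminant (-6)² - 4·(10) = -4 < 0, so r = 3 ± i.
Hence y_h = C1*cos(x)*exp(3*x) + C2*exp(3*x)*sin(x).
Try y_p = A*exp(2*x). Substituting into the equation and dividing by exp(2*x) gives A = -2, so y_p = -2*exp(2*x).

y = -2*exp(2*x) + C1*cos(x)*exp(3*x) + C2*exp(3*x)*sin(x)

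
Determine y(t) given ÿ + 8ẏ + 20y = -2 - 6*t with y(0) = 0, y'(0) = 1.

Characteristic equation r² + 8r + 20 = 0 has discriminant (8)² - 4·(20) = -16 < 0, so r = -4 ± 2i.
Hence y_h = C1*cos(2*t)*exp(-4*t) + C2*exp(-4*t)*sin(2*t).
For the particular solution try y_p = A0 + A1*t. Substituting and matching coefficients of each power of t gives A0 = 1/50, A1 = -3/10, so y_p = 1/50 - 3*t/10.
General solution: y = 1/50 - 3*t/10 + C1*cos(2*t)*exp(-4*t) + C2*exp(-4*t)*sin(2*t).
Apply the initial conditions: y(0) = 1/50 + C1 = 0 and y'(0) = -3/10 - 4*C1 + 2*C2 = 1. Solving gives C1 = -1/50, C2 = 61/100.

y = 1/50 - 3*t/10 - cos(2*t)*exp(-4*t)/50 + 61*exp(-4*t)*sin(2*t)/100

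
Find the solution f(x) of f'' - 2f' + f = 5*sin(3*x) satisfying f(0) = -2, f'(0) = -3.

Characteristic equation r² - 2r + 1 = 0 has discriminant (-2)² - 4·(1) = 0, so r = 1 is a repeated root.
Hence f_h = (C1 + C2*x)*exp(x).
Try f_p = A*cos(3*x) + B*sin(3*x). Substituting and equating the coefficients of cos(3x) and sin(3x) gives A = 3/10, B = -2/5, so f_p = -2*sin(3*x)/5 + 3*cos(3*x)/10.
General solution: f = -2*sin(3*x)/5 + 3*cos(3*x)/10 + C1*exp(x) + C2*x*exp(x).
Apply the initial conditions: f(0) = 3/10 + C1 = -2 and f'(0) = -6/5 + C1 + C2 = -3. Solving gives C1 = -23/10, C2 = 1/2.

f = -23*exp(x)/10 - 2*sin(3*x)/5 + 3*cos(3*x)/10 + x*exp(x)/2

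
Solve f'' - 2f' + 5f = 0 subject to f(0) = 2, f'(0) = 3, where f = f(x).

Characteristic equation r² - 2r + 5 = 0 has discriminant (-2)² - 4·(5) = -16 < 0, so r = 1 ± 2i.
Hence f_h = C1*cos(2*x)*exp(x) + C2*exp(x)*sin(2*x).
Apply the initial conditions: f(0) = C1 = 2 and f'(0) = C1 + 2*C2 = 3. Solving gives C1 = 2, C2 = 1/2.

f = exp(x)*sin(2*x)/2 + 2*cos(2*x)*exp(x)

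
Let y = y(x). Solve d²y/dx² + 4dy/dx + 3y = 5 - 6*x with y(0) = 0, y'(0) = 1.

y = 13/3 - 5*exp(-x) - 2*x + 2*exp(-3*x)/3

Characteristic equation r² + 4r + 3 = 0 factors as (r + 3)(r + 1) = 0, so r = -3, -1.
Hence y_h = C1*exp(-3*x) + C2*exp(-x).
For the particular solution try y_p = A0 + A1*x. Substituting and matching coefficients of each power of x gives A0 = 13/3, A1 = -2, so y_p = 13/3 - 2*x.
General solution: y = 13/3 - 2*x + C1*exp(-3*x) + C2*exp(-x).
Apply the initial conditions: y(0) = 13/3 + C1 + C2 = 0 and y'(0) = -2 - C2 - 3*C1 = 1. Solving gives C1 = 2/3, C2 = -5.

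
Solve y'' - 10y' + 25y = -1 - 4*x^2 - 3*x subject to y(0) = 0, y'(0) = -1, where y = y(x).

y = -79/625 - 31*x/125 - 4*x**2/25 + 79*exp(5*x)/625 - 173*x*exp(5*x)/125

Characteristic equation r² - 10r + 25 = 0 has discriminant (-10)² - 4·(25) = 0, so r = 5 is a repeated root.
Hence y_h = (C1 + C2*x)*exp(5*x).
For the particular solution try y_p = A0 + A1*x + A2*x^2. Substituting and matching coefficients of each power of x gives A0 = -79/625, A1 = -31/125, A2 = -4/25, so y_p = -79/625 - 31*x/125 - 4*x^2/25.
General solution: y = -79/625 - 31*x/125 - 4*x^2/25 + C1*exp(5*x) + C2*x*exp(5*x).
Apply the initial conditions: y(0) = -79/625 + C1 = 0 and y'(0) = -31/125 + C2 + 5*C1 = -1. Solving gives C1 = 79/625, C2 = -173/125.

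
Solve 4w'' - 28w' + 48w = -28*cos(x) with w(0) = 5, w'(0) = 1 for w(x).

Divide through by 4: w'' - 7w' + 12w = -7*cos(x).
Characteristic equation r² - 7r + 12 = 0 factors as (r - 3)(r - 4) = 0, so r = 3, 4.
Hence w_h = C1*exp(3*x) + C2*exp(4*x).
Try w_p = A*cos(x) + B*sin(x). Substituting and equating the coefficients of cos(x) and sin(x) gives A = -77/170, B = 49/170, so w_p = -77*cos(x)/170 + 49*sin(x)/170.
General solution: w = -77*cos(x)/170 + 49*sin(x)/170 + C1*exp(3*x) + C2*exp(4*x).
Apply the initial conditions: w(0) = -77/170 + C1 + C2 = 5 and w'(0) = 49/170 + 3*C1 + 4*C2 = 1. Solving gives C1 = 211/10, C2 = -266/17.

w = -266*exp(4*x)/17 - 77*cos(x)/170 + 49*sin(x)/170 + 211*exp(3*x)/10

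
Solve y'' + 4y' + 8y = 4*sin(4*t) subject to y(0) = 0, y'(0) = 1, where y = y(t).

y = -cos(4*t)/5 - sin(4*t)/10 + cos(2*t)*exp(-2*t)/5 + 9*exp(-2*t)*sin(2*t)/10

Characteristic equation r² + 4r + 8 = 0 has discriminant (4)² - 4·(8) = -16 < 0, so r = -2 ± 2i.
Hence y_h = C1*cos(2*t)*exp(-2*t) + C2*exp(-2*t)*sin(2*t).
Try y_p = A*cos(4*t) + B*sin(4*t). Substituting and equating the coefficients of cos(4t) and sin(4t) gives A = -1/5, B = -1/10, so y_p = -cos(4*t)/5 - sin(4*t)/10.
General solution: y = -cos(4*t)/5 - sin(4*t)/10 + C1*cos(2*t)*exp(-2*t) + C2*exp(-2*t)*sin(2*t).
Apply the initial conditions: y(0) = -1/5 + C1 = 0 and y'(0) = -2/5 - 2*C1 + 2*C2 = 1. Solving gives C1 = 1/5, C2 = 9/10.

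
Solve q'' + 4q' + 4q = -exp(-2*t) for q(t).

q = C1*exp(-2*t) - t**2*exp(-2*t)/2 + C2*t*exp(-2*t)

Characteristic equation r² + 4r + 4 = 0 has discriminant (4)² - 4·(4) = 0, so r = -2 is a repeated root.
Hence q_h = (C1 + C2*t)*exp(-2*t).
Since exp(-2*t) solves the homogeneous equation (r = -2 is a root of multiplicity 2), multiply the trial by t^2. Try q_p = A*t^2*exp(-2*t). Substituting into the equation and dividing by exp(-2*t) gives A = -1/2, so q_p = -t^2*exp(-2*t)/2.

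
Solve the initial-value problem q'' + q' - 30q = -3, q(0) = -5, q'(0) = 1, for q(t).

Characteristic equation r² + r - 30 = 0 factors as (r - 5)(r + 6) = 0, so r = 5, -6.
Hence q_h = C1*exp(5*t) + C2*exp(-6*t).
For the particular solution try q_p = A0. Substituting and matching coefficients of each power of t gives A0 = 1/10, so q_p = 1/10.
General solution: q = 1/10 + C1*exp(5*t) + C2*exp(-6*t).
Apply the initial conditions: q(0) = 1/10 + C1 + C2 = -5 and q'(0) = -6*C2 + 5*C1 = 1. Solving gives C1 = -148/55, C2 = -53/22.

q = 1/10 - 148*exp(5*t)/55 - 53*exp(-6*t)/22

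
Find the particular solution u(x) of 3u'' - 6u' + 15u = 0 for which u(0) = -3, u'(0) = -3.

Divide through by 3: u'' - 2u' + 5u = 0.
Characteristic equation r² - 2r + 5 = 0 has discriminant (-2)² - 4·(5) = -16 < 0, so r = 1 ± 2i.
Hence u_h = C1*cos(2*x)*exp(x) + C2*exp(x)*sin(2*x).
Apply the initial conditions: u(0) = C1 = -3 and u'(0) = C1 + 2*C2 = -3. Solving gives C1 = -3, C2 = 0.

u = -3*cos(2*x)*exp(x)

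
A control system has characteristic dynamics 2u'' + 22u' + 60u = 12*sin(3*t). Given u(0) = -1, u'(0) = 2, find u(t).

u = -59*exp(-5*t)/17 - 11*cos(3*t)/85 + 7*sin(3*t)/85 + 13*exp(-6*t)/5

Divide through by 2: u'' + 11u' + 30u = 6*sin(3*t).
Characteristic equation r² + 11r + 30 = 0 factors as (r + 5)(r + 6) = 0, so r = -5, -6.
Hence u_h = C1*exp(-5*t) + C2*exp(-6*t).
Try u_p = A*cos(3*t) + B*sin(3*t). Substituting and equating the coefficients of cos(3t) and sin(3t) gives A = -11/85, B = 7/85, so u_p = -11*cos(3*t)/85 + 7*sin(3*t)/85.
General solution: u = -11*cos(3*t)/85 + 7*sin(3*t)/85 + C1*exp(-5*t) + C2*exp(-6*t).
Apply the initial conditions: u(0) = -11/85 + C1 + C2 = -1 and u'(0) = 21/85 - 6*C2 - 5*C1 = 2. Solving gives C1 = -59/17, C2 = 13/5.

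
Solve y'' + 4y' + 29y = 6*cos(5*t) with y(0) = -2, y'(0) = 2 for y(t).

y = 3*cos(5*t)/52 + 15*sin(5*t)/52 - 107*cos(5*t)*exp(-2*t)/52 - 37*exp(-2*t)*sin(5*t)/52

Characteristic equation r² + 4r + 29 = 0 has discriminant (4)² - 4·(29) = -100 < 0, so r = -2 ± 5i.
Hence y_h = C1*cos(5*t)*exp(-2*t) + C2*exp(-2*t)*sin(5*t).
Try y_p = A*cos(5*t) + B*sin(5*t). Substituting and equating the coefficients of cos(5t) and sin(5t) gives A = 3/52, B = 15/52, so y_p = 3*cos(5*t)/52 + 15*sin(5*t)/52.
General solution: y = 3*cos(5*t)/52 + 15*sin(5*t)/52 + C1*cos(5*t)*exp(-2*t) + C2*exp(-2*t)*sin(5*t).
Apply the initial conditions: y(0) = 3/52 + C1 = -2 and y'(0) = 75/52 - 2*C1 + 5*C2 = 2. Solving gives C1 = -107/52, C2 = -37/52.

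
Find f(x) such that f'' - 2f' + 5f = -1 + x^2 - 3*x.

f = -57/125 - 11*x/25 + x**2/5 + C1*cos(2*x)*exp(x) + C2*exp(x)*sin(2*x)

Characteristic equation r² - 2r + 5 = 0 has discriminant (-2)² - 4·(5) = -16 < 0, so r = 1 ± 2i.
Hence f_h = C1*cos(2*x)*exp(x) + C2*exp(x)*sin(2*x).
For the particular solution try f_p = A0 + A1*x + A2*x^2. Substituting and matching coefficients of each power of x gives A0 = -57/125, A1 = -11/25, A2 = 1/5, so f_p = -57/125 - 11*x/25 + x^2/5.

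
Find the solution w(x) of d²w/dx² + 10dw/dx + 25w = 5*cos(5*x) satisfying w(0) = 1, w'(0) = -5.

w = sin(5*x)/10 - x*exp(-5*x)/2 + exp(-5*x)

Characteristic equation r² + 10r + 25 = 0 has discriminant (10)² - 4·(25) = 0, so r = -5 is a repeated root.
Hence w_h = (C1 + C2*x)*exp(-5*x).
Try w_p = A*cos(5*x) + B*sin(5*x). Substituting and equating the coefficients of cos(5x) and sin(5x) gives A = 0, B = 1/10, so w_p = sin(5*x)/10.
General solution: w = sin(5*x)/10 + C1*exp(-5*x) + C2*x*exp(-5*x).
Apply the initial conditions: w(0) = C1 = 1 and w'(0) = 1/2 + C2 - 5*C1 = -5. Solving gives C1 = 1, C2 = -1/2.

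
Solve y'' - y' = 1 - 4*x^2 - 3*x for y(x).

Characteristic equation r² - r = 0 factors as (r - 1)r = 0, so r = 1, 0.
Hence y_h = C1*exp(x) + C2.
Since 0 is a characteristic root (multiplicity 1), multiply the polynomial trial by x: try y_p = x*(A0 + A1*x + A2*x^2). Substituting and matching coefficients of each power of x gives A0 = 10, A1 = 11/2, A2 = 4/3, so y_p = 10*x + 4*x^3/3 + 11*x^2/2.

y = C2 + 10*x + 4*x**3/3 + 11*x**2/2 + C1*exp(x)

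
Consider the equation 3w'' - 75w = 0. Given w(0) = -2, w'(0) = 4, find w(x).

w = -7*exp(-5*x)/5 - 3*exp(5*x)/5

Divide through by 3: w'' - 25w = 0.
Characteristic equation r² - 25 = 0 factors as (r - 5)(r + 5) = 0, so r = 5, -5.
Hence w_h = C1*exp(5*x) + C2*exp(-5*x).
Apply the initial conditions: w(0) = C1 + C2 = -2 and w'(0) = -5*C2 + 5*C1 = 4. Solving gives C1 = -3/5, C2 = -7/5.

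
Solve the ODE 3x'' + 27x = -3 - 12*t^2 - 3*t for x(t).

Divide through by 3: x'' + 9x = -1 - t - 4*t^2.
Characteristic equation r² + 9 = 0 has discriminant (0)² - 4·(9) = -36 < 0, so r = ± 3i.
Hence x_h = C1*cos(3*t) + C2*sin(3*t).
For the particular solution try x_p = A0 + A1*t + A2*t^2. Substituting and matching coefficients of each power of t gives A0 = -1/81, A1 = -1/9, A2 = -4/9, so x_p = -1/81 - 4*t^2/9 - t/9.

x = -1/81 - 4*t**2/9 - t/9 + C1*cos(3*t) + C2*sin(3*t)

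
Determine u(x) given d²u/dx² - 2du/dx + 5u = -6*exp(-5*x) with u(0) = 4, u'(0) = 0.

u = -3*exp(-5*x)/20 - 49*exp(x)*sin(2*x)/20 + 83*cos(2*x)*exp(x)/20

Characteristic equation r² - 2r + 5 = 0 has discriminant (-2)² - 4·(5) = -16 < 0, so r = 1 ± 2i.
Hence u_h = C1*cos(2*x)*exp(x) + C2*exp(x)*sin(2*x).
Try u_p = A*exp(-5*x). Substituting into the equation and dividing by exp(-5*x) gives A = -3/20, so u_p = -3*exp(-5*x)/20.
General solution: u = -3*exp(-5*x)/20 + C1*cos(2*x)*exp(x) + C2*exp(x)*sin(2*x).
Apply the initial conditions: u(0) = -3/20 + C1 = 4 and u'(0) = 3/4 + C1 + 2*C2 = 0. Solving gives C1 = 83/20, C2 = -49/20.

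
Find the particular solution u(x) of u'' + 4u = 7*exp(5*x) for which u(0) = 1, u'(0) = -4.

Characteristic equation r² + 4 = 0 has discriminant (0)² - 4·(4) = -16 < 0, so r = ± 2i.
Hence u_h = C1*cos(2*x) + C2*sin(2*x).
Try u_p = A*exp(5*x). Substituting into the equation and dividing by exp(5*x) gives A = 7/29, so u_p = 7*exp(5*x)/29.
General solution: u = 7*exp(5*x)/29 + C1*cos(2*x) + C2*sin(2*x).
Apply the initial conditions: u(0) = 7/29 + C1 = 1 and u'(0) = 35/29 + 2*C2 = -4. Solving gives C1 = 22/29, C2 = -151/58.

u = -151*sin(2*x)/58 + 7*exp(5*x)/29 + 22*cos(2*x)/29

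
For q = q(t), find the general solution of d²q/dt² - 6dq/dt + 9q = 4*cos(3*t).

Characteristic equation r² - 6r + 9 = 0 has discriminant (-6)² - 4·(9) = 0, so r = 3 is a repeated root.
Hence q_h = (C1 + C2*t)*exp(3*t).
Try q_p = A*cos(3*t) + B*sin(3*t). Substituting and equating the coefficients of cos(3t) and sin(3t) gives A = 0, B = -2/9, so q_p = -2*sin(3*t)/9.

q = -2*sin(3*t)/9 + C1*exp(3*t) + C2*t*exp(3*t)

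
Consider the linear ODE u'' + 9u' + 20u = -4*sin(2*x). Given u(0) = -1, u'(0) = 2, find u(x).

Characteristic equation r² + 9r + 20 = 0 factors as (r + 5)(r + 4) = 0, so r = -5, -4.
Hence u_h = C1*exp(-5*x) + C2*exp(-4*x).
Try u_p = A*cos(2*x) + B*sin(2*x). Substituting and equating the coefficients of cos(2x) and sin(2x) gives A = 18/145, B = -16/145, so u_p = -16*sin(2*x)/145 + 18*cos(2*x)/145.
General solution: u = -16*sin(2*x)/145 + 18*cos(2*x)/145 + C1*exp(-5*x) + C2*exp(-4*x).
Apply the initial conditions: u(0) = 18/145 + C1 + C2 = -1 and u'(0) = -32/145 - 5*C1 - 4*C2 = 2. Solving gives C1 = 66/29, C2 = -17/5.

u = -17*exp(-4*x)/5 - 16*sin(2*x)/145 + 18*cos(2*x)/145 + 66*exp(-5*x)/29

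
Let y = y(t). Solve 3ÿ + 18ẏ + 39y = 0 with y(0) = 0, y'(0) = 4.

Divide through by 3: y'' + 6y' + 13y = 0.
Characteristic equation r² + 6r + 13 = 0 has discriminant (6)² - 4·(13) = -16 < 0, so r = -3 ± 2i.
Hence y_h = C1*cos(2*t)*exp(-3*t) + C2*exp(-3*t)*sin(2*t).
Apply the initial conditions: y(0) = C1 = 0 and y'(0) = -3*C1 + 2*C2 = 4. Solving gives C1 = 0, C2 = 2.

y = 2*exp(-3*t)*sin(2*t)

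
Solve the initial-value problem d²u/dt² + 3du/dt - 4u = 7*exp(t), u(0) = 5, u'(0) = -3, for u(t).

u = 47*exp(-4*t)/25 + 78*exp(t)/25 + 7*t*exp(t)/5

Characteristic equation r² + 3r - 4 = 0 factors as (r - 1)(r + 4) = 0, so r = 1, -4.
Hence u_h = C1*exp(t) + C2*exp(-4*t).
Since exp(t) solves the homogeneous equation (r = 1 is a root of multiplicity 1), multiply the trial by t. Try u_p = A*t*exp(t). Substituting into the equation and dividing by exp(t) gives A = 7/5, so u_p = 7*t*exp(t)/5.
General solution: u = C1*exp(t) + C2*exp(-4*t) + 7*t*exp(t)/5.
Apply the initial conditions: u(0) = C1 + C2 = 5 and u'(0) = 7/5 + C1 - 4*C2 = -3. Solving gives C1 = 78/25, C2 = 47/25.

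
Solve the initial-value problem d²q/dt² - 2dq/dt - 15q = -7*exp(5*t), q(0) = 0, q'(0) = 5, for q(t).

q = -47*exp(-3*t)/64 + 47*exp(5*t)/64 - 7*t*exp(5*t)/8

Characteristic equation r² - 2r - 15 = 0 factors as (r + 3)(r - 5) = 0, so r = -3, 5.
Hence q_h = C1*exp(-3*t) + C2*exp(5*t).
Since exp(5*t) solves the homogeneous equation (r = 5 is a root of multiplicity 1), multiply the trial by t. Try q_p = A*t*exp(5*t). Substituting into the equation and dividing by exp(5*t) gives A = -7/8, so q_p = -7*t*exp(5*t)/8.
General solution: q = C1*exp(-3*t) + C2*exp(5*t) - 7*t*exp(5*t)/8.
Apply the initial conditions: q(0) = C1 + C2 = 0 and q'(0) = -7/8 - 3*C1 + 5*C2 = 5. Solving gives C1 = -47/64, C2 = 47/64.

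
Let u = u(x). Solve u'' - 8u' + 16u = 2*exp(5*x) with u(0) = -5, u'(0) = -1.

Characteristic equation r² - 8r + 16 = 0 has discriminant (-8)² - 4·(16) = 0, so r = 4 is a repeated root.
Hence u_h = (C1 + C2*x)*exp(4*x).
Try u_p = A*exp(5*x). Substituting into the equation and dividing by exp(5*x) gives A = 2, so u_p = 2*exp(5*x).
General solution: u = 2*exp(5*x) + C1*exp(4*x) + C2*x*exp(4*x).
Apply the initial conditions: u(0) = 2 + C1 = -5 and u'(0) = 10 + C2 + 4*C1 = -1. Solving gives C1 = -7, C2 = 17.

u = -7*exp(4*x) + 2*exp(5*x) + 17*x*exp(4*x)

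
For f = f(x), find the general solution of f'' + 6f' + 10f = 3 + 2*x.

f = 9/50 + x/5 + C1*cos(x)*exp(-3*x) + C2*exp(-3*x)*sin(x)

Characteristic equation r² + 6r + 10 = 0 has discriminant (6)² - 4·(10) = -4 < 0, so r = -3 ± i.
Hence f_h = C1*cos(x)*exp(-3*x) + C2*exp(-3*x)*sin(x).
For the particular solution try f_p = A0 + A1*x. Substituting and matching coefficients of each power of x gives A0 = 9/50, A1 = 1/5, so f_p = 9/50 + x/5.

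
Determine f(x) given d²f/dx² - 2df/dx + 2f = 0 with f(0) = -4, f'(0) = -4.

f = -4*cos(x)*exp(x)

Characteristic equation r² - 2r + 2 = 0 has discriminant (-2)² - 4·(2) = -4 < 0, so r = 1 ± i.
Hence f_h = C1*cos(x)*exp(x) + C2*exp(x)*sin(x).
Apply the initial conditions: f(0) = C1 = -4 and f'(0) = C1 + C2 = -4. Solving gives C1 = -4, C2 = 0.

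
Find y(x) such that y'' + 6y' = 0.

Characteristic equation r² + 6r = 0 factors as (r + 6)r = 0, so r = -6, 0.
Hence y_h = C1*exp(-6*x) + C2.

y = C2 + C1*exp(-6*x)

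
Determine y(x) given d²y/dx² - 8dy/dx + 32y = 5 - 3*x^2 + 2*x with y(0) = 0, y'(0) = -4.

Characteristic equation r² - 8r + 32 = 0 has discriminant (-8)² - 4·(32) = -64 < 0, so r = 4 ± 4i.
Hence y_h = C1*cos(4*x)*exp(4*x) + C2*exp(4*x)*sin(4*x).
For the particular solution try y_p = A0 + A1*x + A2*x^2. Substituting and matching coefficients of each power of x gives A0 = 85/512, A1 = 1/64, A2 = -3/32, so y_p = 85/512 - 3*x^2/32 + x/64.
General solution: y = 85/512 - 3*x^2/32 + x/64 + C1*cos(4*x)*exp(4*x) + C2*exp(4*x)*sin(4*x).
Apply the initial conditions: y(0) = 85/512 + C1 = 0 and y'(0) = 1/64 + 4*C1 + 4*C2 = -4. Solving gives C1 = -85/512, C2 = -429/512.

y = 85/512 - 3*x**2/32 + x/64 - 429*exp(4*x)*sin(4*x)/512 - 85*cos(4*x)*exp(4*x)/512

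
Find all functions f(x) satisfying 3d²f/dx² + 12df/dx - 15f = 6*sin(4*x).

f = -42*sin(4*x)/697 - 32*cos(4*x)/697 + C1*exp(-5*x) + C2*exp(x)

Divide through by 3: f'' + 4f' - 5f = 2*sin(4*x).
Characteristic equation r² + 4r - 5 = 0 factors as (r + 5)(r - 1) = 0, so r = -5, 1.
Hence f_h = C1*exp(-5*x) + C2*exp(x).
Try f_p = A*cos(4*x) + B*sin(4*x). Substituting and equating the coefficients of cos(4x) and sin(4x) gives A = -32/697, B = -42/697, so f_p = -42*sin(4*x)/697 - 32*cos(4*x)/697.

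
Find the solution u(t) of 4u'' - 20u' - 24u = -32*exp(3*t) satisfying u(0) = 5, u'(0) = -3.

u = -2*exp(6*t)/21 + 2*exp(3*t)/3 + 31*exp(-t)/7

Divide through by 4: u'' - 5u' - 6u = -8*exp(3*t).
Characteristic equation r² - 5r - 6 = 0 factors as (r - 6)(r + 1) = 0, so r = 6, -1.
Hence u_h = C1*exp(6*t) + C2*exp(-t).
Try u_p = A*exp(3*t). Substituting into the equation and dividing by exp(3*t) gives A = 2/3, so u_p = 2*exp(3*t)/3.
General solution: u = 2*exp(3*t)/3 + C1*exp(6*t) + C2*exp(-t).
Apply the initial conditions: u(0) = 2/3 + C1 + C2 = 5 and u'(0) = 2 - C2 + 6*C1 = -3. Solving gives C1 = -2/21, C2 = 31/7.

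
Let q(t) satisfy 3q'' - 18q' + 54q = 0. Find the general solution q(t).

Divide through by 3: q'' - 6q' + 18q = 0.
Characteristic equation r² - 6r + 18 = 0 has discriminant (-6)² - 4·(18) = -36 < 0, so r = 3 ± 3i.
Hence q_h = C1*cos(3*t)*exp(3*t) + C2*exp(3*t)*sin(3*t).

q = C1*cos(3*t)*exp(3*t) + C2*exp(3*t)*sin(3*t)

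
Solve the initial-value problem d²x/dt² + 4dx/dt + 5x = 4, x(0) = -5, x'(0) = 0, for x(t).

Characteristic equation r² + 4r + 5 = 0 has discriminant (4)² - 4·(5) = -4 < 0, so r = -2 ± i.
Hence x_h = C1*cos(t)*exp(-2*t) + C2*exp(-2*t)*sin(t).
For the particular solution try x_p = A0. Substituting and matching coefficients of each power of t gives A0 = 4/5, so x_p = 4/5.
General solution: x = 4/5 + C1*cos(t)*exp(-2*t) + C2*exp(-2*t)*sin(t).
Apply the initial conditions: x(0) = 4/5 + C1 = -5 and x'(0) = C2 - 2*C1 = 0. Solving gives C1 = -29/5, C2 = -58/5.

x = 4/5 - 58*exp(-2*t)*sin(t)/5 - 29*cos(t)*exp(-2*t)/5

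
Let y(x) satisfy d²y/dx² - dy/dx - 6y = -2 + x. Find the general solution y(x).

y = 13/36 - x/6 + C1*exp(3*x) + C2*exp(-2*x)

Characteristic equation r² - r - 6 = 0 factors as (r - 3)(r + 2) = 0, so r = 3, -2.
Hence y_h = C1*exp(3*x) + C2*exp(-2*x).
For the particular solution try y_p = A0 + A1*x. Substituting and matching coefficients of each power of x gives A0 = 13/36, A1 = -1/6, so y_p = 13/36 - x/6.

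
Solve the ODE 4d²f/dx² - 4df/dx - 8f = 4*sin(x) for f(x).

Divide through by 4: f'' - f' - 2f = sin(x).
Characteristic equation r² - r - 2 = 0 factors as (r + 1)(r - 2) = 0, so r = -1, 2.
Hence f_h = C1*exp(-x) + C2*exp(2*x).
Try f_p = A*cos(x) + B*sin(x). Substituting and equating the coefficients of cos(x) and sin(x) gives A = 1/10, B = -3/10, so f_p = -3*sin(x)/10 + cos(x)/10.

f = -3*sin(x)/10 + cos(x)/10 + C1*exp(-x) + C2*exp(2*x)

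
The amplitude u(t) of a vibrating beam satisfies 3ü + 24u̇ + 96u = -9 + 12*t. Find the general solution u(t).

Divide through by 3: u'' + 8u' + 32u = -3 + 4*t.
Characteristic equation r² + 8r + 32 = 0 has discriminant (8)² - 4·(32) = -64 < 0, so r = -4 ± 4i.
Hence u_h = C1*cos(4*t)*exp(-4*t) + C2*exp(-4*t)*sin(4*t).
For the particular solution try u_p = A0 + A1*t. Substituting and matching coefficients of each power of t gives A0 = -1/8, A1 = 1/8, so u_p = -1/8 + t/8.

u = -1/8 + t/8 + C1*cos(4*t)*exp(-4*t) + C2*exp(-4*t)*sin(4*t)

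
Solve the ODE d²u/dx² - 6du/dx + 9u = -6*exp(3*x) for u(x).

u = C1*exp(3*x) - 3*x**2*exp(3*x) + C2*x*exp(3*x)

Characteristic equation r² - 6r + 9 = 0 has discriminant (-6)² - 4·(9) = 0, so r = 3 is a repeated root.
Hence u_h = (C1 + C2*x)*exp(3*x).
Since exp(3*x) solves the homogeneous equation (r = 3 is a root of multiplicity 2), multiply the trial by x^2. Try u_p = A*x^2*exp(3*x). Substituting into the equation and dividing by exp(3*x) gives A = -3, so u_p = -3*x^2*exp(3*x).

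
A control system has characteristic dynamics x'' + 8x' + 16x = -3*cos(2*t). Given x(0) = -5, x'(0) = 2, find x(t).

x = -491*exp(-4*t)/100 - 9*cos(2*t)/100 - 3*sin(2*t)/25 - 87*t*exp(-4*t)/5

Characteristic equation r² + 8r + 16 = 0 has discriminant (8)² - 4·(16) = 0, so r = -4 is a repeated root.
Hence x_h = (C1 + C2*t)*exp(-4*t).
Try x_p = A*cos(2*t) + B*sin(2*t). Substituting and equating the coefficients of cos(2t) and sin(2t) gives A = -9/100, B = -3/25, so x_p = -9*cos(2*t)/100 - 3*sin(2*t)/25.
General solution: x = -9*cos(2*t)/100 - 3*sin(2*t)/25 + C1*exp(-4*t) + C2*t*exp(-4*t).
Apply the initial conditions: x(0) = -9/100 + C1 = -5 and x'(0) = -6/25 + C2 - 4*C1 = 2. Solving gives C1 = -491/100, C2 = -87/5.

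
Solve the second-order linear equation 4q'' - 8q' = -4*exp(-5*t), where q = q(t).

Divide through by 4: q'' - 2q' = -exp(-5*t).
Characteristic equation r² - 2r = 0 factors as (r - 2)r = 0, so r = 2, 0.
Hence q_h = C1*exp(2*t) + C2.
Try q_p = A*exp(-5*t). Substituting into the equation and dividing by exp(-5*t) gives A = -1/35, so q_p = -exp(-5*t)/35.

q = C2 - exp(-5*t)/35 + C1*exp(2*t)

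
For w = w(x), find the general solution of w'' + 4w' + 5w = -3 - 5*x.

Characteristic equation r² + 4r + 5 = 0 has discriminant (4)² - 4·(5) = -4 < 0, so r = -2 ± i.
Hence w_h = C1*cos(x)*exp(-2*x) + C2*exp(-2*x)*sin(x).
For the particular solution try w_p = A0 + A1*x. Substituting and matching coefficients of each power of x gives A0 = 1/5, A1 = -1, so w_p = 1/5 - x.

w = 1/5 - x + C1*cos(x)*exp(-2*x) + C2*exp(-2*x)*sin(x)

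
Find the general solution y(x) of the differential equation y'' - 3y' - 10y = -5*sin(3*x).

Characteristic equation r² - 3r - 10 = 0 factors as (r + 2)(r - 5) = 0, so r = -2, 5.
Hence y_h = C1*exp(-2*x) + C2*exp(5*x).
Try y_p = A*cos(3*x) + B*sin(3*x). Substituting and equating the coefficients of cos(3x) and sin(3x) gives A = -45/442, B = 95/442, so y_p = -45*cos(3*x)/442 + 95*sin(3*x)/442.

y = -45*cos(3*x)/442 + 95*sin(3*x)/442 + C1*exp(-2*x) + C2*exp(5*x)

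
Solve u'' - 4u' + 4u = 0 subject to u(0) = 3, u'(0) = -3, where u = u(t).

Characteristic equation r² - 4r + 4 = 0 has discriminant (-4)² - 4·(4) = 0, so r = 2 is a repeated root.
Hence u_h = (C1 + C2*t)*exp(2*t).
Apply the initial conditions: u(0) = C1 = 3 and u'(0) = C2 + 2*C1 = -3. Solving gives C1 = 3, C2 = -9.

u = 3*exp(2*t) - 9*t*exp(2*t)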